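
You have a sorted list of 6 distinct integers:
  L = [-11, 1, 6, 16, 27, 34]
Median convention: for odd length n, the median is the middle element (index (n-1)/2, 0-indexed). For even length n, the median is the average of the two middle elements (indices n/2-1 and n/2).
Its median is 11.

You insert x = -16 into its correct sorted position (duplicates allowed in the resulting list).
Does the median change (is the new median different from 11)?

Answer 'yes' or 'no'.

Old median = 11
Insert x = -16
New median = 6
Changed? yes

Answer: yes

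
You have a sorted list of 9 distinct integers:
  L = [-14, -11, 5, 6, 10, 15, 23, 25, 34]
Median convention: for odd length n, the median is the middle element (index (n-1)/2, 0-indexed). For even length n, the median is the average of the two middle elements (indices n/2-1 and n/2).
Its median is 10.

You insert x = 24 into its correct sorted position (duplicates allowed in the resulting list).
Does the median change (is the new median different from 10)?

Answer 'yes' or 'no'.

Answer: yes

Derivation:
Old median = 10
Insert x = 24
New median = 25/2
Changed? yes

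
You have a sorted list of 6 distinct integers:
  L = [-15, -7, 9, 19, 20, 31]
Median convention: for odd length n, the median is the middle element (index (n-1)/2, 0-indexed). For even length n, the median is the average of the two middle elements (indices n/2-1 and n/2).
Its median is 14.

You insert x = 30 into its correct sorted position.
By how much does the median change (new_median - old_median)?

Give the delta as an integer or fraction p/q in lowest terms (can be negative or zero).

Old median = 14
After inserting x = 30: new sorted = [-15, -7, 9, 19, 20, 30, 31]
New median = 19
Delta = 19 - 14 = 5

Answer: 5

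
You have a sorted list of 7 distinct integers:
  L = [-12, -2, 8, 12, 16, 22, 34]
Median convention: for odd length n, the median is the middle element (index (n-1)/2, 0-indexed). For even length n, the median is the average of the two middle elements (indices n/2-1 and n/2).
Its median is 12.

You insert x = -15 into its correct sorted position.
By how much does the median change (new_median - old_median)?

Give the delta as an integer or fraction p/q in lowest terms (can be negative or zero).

Old median = 12
After inserting x = -15: new sorted = [-15, -12, -2, 8, 12, 16, 22, 34]
New median = 10
Delta = 10 - 12 = -2

Answer: -2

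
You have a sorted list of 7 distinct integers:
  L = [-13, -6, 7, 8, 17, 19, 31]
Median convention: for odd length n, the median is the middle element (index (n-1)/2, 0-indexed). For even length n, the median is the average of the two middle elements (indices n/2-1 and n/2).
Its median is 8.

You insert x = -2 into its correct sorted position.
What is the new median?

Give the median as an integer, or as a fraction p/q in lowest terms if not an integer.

Old list (sorted, length 7): [-13, -6, 7, 8, 17, 19, 31]
Old median = 8
Insert x = -2
Old length odd (7). Middle was index 3 = 8.
New length even (8). New median = avg of two middle elements.
x = -2: 2 elements are < x, 5 elements are > x.
New sorted list: [-13, -6, -2, 7, 8, 17, 19, 31]
New median = 15/2

Answer: 15/2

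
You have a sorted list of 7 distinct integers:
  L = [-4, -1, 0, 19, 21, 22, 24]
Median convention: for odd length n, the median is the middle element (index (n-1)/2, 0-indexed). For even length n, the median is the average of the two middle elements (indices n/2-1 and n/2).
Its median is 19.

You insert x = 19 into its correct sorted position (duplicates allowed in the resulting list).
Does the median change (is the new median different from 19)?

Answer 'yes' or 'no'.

Old median = 19
Insert x = 19
New median = 19
Changed? no

Answer: no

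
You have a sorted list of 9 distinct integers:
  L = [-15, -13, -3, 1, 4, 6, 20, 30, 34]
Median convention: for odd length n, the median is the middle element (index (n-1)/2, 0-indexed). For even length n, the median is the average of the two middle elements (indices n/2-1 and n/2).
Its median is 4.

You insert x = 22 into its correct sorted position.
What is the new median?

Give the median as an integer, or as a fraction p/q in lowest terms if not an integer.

Old list (sorted, length 9): [-15, -13, -3, 1, 4, 6, 20, 30, 34]
Old median = 4
Insert x = 22
Old length odd (9). Middle was index 4 = 4.
New length even (10). New median = avg of two middle elements.
x = 22: 7 elements are < x, 2 elements are > x.
New sorted list: [-15, -13, -3, 1, 4, 6, 20, 22, 30, 34]
New median = 5

Answer: 5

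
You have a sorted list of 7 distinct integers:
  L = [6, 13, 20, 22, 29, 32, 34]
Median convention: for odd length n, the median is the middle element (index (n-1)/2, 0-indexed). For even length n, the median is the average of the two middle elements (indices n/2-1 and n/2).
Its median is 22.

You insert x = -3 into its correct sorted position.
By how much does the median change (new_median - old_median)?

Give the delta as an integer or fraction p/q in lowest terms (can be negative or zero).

Old median = 22
After inserting x = -3: new sorted = [-3, 6, 13, 20, 22, 29, 32, 34]
New median = 21
Delta = 21 - 22 = -1

Answer: -1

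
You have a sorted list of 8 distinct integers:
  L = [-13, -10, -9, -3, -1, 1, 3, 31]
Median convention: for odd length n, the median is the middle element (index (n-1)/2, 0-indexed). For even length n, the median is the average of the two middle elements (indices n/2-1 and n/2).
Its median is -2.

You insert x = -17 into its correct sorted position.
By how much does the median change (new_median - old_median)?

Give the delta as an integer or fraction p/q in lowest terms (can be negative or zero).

Old median = -2
After inserting x = -17: new sorted = [-17, -13, -10, -9, -3, -1, 1, 3, 31]
New median = -3
Delta = -3 - -2 = -1

Answer: -1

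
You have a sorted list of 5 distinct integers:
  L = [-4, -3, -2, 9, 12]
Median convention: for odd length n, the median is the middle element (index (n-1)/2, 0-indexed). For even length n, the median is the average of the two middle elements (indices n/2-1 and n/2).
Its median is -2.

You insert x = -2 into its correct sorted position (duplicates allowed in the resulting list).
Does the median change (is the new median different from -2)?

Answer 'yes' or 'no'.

Old median = -2
Insert x = -2
New median = -2
Changed? no

Answer: no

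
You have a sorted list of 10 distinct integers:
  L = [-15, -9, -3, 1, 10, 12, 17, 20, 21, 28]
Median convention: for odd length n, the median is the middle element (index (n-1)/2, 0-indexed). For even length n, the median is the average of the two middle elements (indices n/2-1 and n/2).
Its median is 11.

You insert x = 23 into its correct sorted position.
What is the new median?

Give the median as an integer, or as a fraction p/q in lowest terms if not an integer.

Answer: 12

Derivation:
Old list (sorted, length 10): [-15, -9, -3, 1, 10, 12, 17, 20, 21, 28]
Old median = 11
Insert x = 23
Old length even (10). Middle pair: indices 4,5 = 10,12.
New length odd (11). New median = single middle element.
x = 23: 9 elements are < x, 1 elements are > x.
New sorted list: [-15, -9, -3, 1, 10, 12, 17, 20, 21, 23, 28]
New median = 12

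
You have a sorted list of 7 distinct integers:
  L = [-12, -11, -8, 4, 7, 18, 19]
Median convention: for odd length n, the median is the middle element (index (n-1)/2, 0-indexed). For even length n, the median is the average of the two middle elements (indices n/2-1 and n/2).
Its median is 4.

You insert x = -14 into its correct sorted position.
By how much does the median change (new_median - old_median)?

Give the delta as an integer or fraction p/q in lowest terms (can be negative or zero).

Old median = 4
After inserting x = -14: new sorted = [-14, -12, -11, -8, 4, 7, 18, 19]
New median = -2
Delta = -2 - 4 = -6

Answer: -6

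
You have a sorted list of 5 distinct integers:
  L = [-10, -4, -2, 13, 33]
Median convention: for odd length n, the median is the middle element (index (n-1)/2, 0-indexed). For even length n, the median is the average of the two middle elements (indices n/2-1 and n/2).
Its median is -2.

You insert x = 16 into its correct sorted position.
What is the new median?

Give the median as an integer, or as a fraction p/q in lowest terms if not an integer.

Answer: 11/2

Derivation:
Old list (sorted, length 5): [-10, -4, -2, 13, 33]
Old median = -2
Insert x = 16
Old length odd (5). Middle was index 2 = -2.
New length even (6). New median = avg of two middle elements.
x = 16: 4 elements are < x, 1 elements are > x.
New sorted list: [-10, -4, -2, 13, 16, 33]
New median = 11/2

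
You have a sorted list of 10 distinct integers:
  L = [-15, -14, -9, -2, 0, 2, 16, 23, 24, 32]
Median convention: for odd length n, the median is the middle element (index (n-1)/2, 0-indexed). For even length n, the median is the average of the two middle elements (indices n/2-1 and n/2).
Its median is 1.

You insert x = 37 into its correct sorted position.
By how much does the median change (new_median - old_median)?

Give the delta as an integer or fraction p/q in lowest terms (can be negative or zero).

Answer: 1

Derivation:
Old median = 1
After inserting x = 37: new sorted = [-15, -14, -9, -2, 0, 2, 16, 23, 24, 32, 37]
New median = 2
Delta = 2 - 1 = 1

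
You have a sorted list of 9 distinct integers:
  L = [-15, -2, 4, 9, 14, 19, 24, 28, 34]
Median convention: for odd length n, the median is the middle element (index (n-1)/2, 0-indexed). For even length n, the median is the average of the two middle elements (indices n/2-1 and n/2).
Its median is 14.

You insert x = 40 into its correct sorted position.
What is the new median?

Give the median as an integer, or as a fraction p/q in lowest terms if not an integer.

Old list (sorted, length 9): [-15, -2, 4, 9, 14, 19, 24, 28, 34]
Old median = 14
Insert x = 40
Old length odd (9). Middle was index 4 = 14.
New length even (10). New median = avg of two middle elements.
x = 40: 9 elements are < x, 0 elements are > x.
New sorted list: [-15, -2, 4, 9, 14, 19, 24, 28, 34, 40]
New median = 33/2

Answer: 33/2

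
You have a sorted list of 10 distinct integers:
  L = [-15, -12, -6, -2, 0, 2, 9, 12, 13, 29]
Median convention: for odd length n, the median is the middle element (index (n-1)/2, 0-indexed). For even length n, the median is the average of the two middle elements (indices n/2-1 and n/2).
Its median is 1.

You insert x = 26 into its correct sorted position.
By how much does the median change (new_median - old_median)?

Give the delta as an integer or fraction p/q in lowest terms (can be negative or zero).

Answer: 1

Derivation:
Old median = 1
After inserting x = 26: new sorted = [-15, -12, -6, -2, 0, 2, 9, 12, 13, 26, 29]
New median = 2
Delta = 2 - 1 = 1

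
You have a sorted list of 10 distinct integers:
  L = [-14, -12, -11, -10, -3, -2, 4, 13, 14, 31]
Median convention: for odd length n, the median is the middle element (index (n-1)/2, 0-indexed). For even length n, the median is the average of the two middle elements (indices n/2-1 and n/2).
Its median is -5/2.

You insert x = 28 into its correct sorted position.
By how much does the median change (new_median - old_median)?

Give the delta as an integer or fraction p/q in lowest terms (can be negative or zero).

Answer: 1/2

Derivation:
Old median = -5/2
After inserting x = 28: new sorted = [-14, -12, -11, -10, -3, -2, 4, 13, 14, 28, 31]
New median = -2
Delta = -2 - -5/2 = 1/2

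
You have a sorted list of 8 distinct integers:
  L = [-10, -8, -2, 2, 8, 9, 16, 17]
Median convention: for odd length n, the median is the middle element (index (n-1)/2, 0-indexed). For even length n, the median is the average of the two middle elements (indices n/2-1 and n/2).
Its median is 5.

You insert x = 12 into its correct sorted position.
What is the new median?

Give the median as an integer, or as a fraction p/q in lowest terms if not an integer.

Old list (sorted, length 8): [-10, -8, -2, 2, 8, 9, 16, 17]
Old median = 5
Insert x = 12
Old length even (8). Middle pair: indices 3,4 = 2,8.
New length odd (9). New median = single middle element.
x = 12: 6 elements are < x, 2 elements are > x.
New sorted list: [-10, -8, -2, 2, 8, 9, 12, 16, 17]
New median = 8

Answer: 8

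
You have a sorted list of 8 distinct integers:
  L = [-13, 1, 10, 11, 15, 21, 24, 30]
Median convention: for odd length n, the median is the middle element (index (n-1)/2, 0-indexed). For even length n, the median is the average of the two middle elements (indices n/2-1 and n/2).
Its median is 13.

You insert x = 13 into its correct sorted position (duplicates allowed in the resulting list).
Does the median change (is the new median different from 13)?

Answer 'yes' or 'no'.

Old median = 13
Insert x = 13
New median = 13
Changed? no

Answer: no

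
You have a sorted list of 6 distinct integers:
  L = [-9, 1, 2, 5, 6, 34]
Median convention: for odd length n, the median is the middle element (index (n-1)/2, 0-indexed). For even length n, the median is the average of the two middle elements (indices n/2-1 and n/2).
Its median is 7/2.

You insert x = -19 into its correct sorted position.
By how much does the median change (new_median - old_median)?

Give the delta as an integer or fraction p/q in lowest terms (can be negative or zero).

Old median = 7/2
After inserting x = -19: new sorted = [-19, -9, 1, 2, 5, 6, 34]
New median = 2
Delta = 2 - 7/2 = -3/2

Answer: -3/2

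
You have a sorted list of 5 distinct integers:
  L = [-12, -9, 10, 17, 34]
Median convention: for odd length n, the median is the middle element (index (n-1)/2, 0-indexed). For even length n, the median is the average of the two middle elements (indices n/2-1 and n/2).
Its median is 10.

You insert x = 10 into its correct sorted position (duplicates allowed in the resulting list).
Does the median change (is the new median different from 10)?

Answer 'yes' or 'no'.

Answer: no

Derivation:
Old median = 10
Insert x = 10
New median = 10
Changed? no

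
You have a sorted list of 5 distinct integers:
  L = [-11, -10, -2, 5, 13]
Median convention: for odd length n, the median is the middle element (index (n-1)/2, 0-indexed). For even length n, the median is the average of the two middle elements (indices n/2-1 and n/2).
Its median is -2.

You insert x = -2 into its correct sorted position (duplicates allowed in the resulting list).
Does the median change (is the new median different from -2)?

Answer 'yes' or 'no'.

Answer: no

Derivation:
Old median = -2
Insert x = -2
New median = -2
Changed? no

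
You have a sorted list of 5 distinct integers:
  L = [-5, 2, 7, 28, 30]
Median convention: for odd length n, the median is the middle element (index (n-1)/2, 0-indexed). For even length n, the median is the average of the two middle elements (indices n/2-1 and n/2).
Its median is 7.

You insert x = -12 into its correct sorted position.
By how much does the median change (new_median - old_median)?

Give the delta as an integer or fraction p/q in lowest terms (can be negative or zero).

Answer: -5/2

Derivation:
Old median = 7
After inserting x = -12: new sorted = [-12, -5, 2, 7, 28, 30]
New median = 9/2
Delta = 9/2 - 7 = -5/2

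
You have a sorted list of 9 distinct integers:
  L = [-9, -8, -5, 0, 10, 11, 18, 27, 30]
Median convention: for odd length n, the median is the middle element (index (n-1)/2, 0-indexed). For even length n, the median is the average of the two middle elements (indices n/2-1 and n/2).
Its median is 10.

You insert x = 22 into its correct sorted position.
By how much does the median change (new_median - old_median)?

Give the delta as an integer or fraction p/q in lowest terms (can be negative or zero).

Old median = 10
After inserting x = 22: new sorted = [-9, -8, -5, 0, 10, 11, 18, 22, 27, 30]
New median = 21/2
Delta = 21/2 - 10 = 1/2

Answer: 1/2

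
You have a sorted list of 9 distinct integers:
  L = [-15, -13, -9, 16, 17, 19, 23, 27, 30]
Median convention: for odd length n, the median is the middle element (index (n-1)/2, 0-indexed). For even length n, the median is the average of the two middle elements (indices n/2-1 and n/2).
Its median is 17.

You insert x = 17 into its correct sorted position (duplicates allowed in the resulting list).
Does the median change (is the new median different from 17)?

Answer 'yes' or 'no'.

Answer: no

Derivation:
Old median = 17
Insert x = 17
New median = 17
Changed? no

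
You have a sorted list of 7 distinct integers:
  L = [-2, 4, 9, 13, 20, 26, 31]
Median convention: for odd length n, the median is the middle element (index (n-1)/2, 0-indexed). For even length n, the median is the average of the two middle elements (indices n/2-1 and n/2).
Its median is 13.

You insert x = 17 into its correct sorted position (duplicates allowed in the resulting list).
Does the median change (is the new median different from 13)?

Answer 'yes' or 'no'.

Answer: yes

Derivation:
Old median = 13
Insert x = 17
New median = 15
Changed? yes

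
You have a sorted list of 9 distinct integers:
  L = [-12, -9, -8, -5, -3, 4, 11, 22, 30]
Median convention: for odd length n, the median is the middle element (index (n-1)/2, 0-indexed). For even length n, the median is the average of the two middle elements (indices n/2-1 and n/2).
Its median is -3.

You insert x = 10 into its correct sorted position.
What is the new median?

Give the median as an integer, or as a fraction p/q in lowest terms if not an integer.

Answer: 1/2

Derivation:
Old list (sorted, length 9): [-12, -9, -8, -5, -3, 4, 11, 22, 30]
Old median = -3
Insert x = 10
Old length odd (9). Middle was index 4 = -3.
New length even (10). New median = avg of two middle elements.
x = 10: 6 elements are < x, 3 elements are > x.
New sorted list: [-12, -9, -8, -5, -3, 4, 10, 11, 22, 30]
New median = 1/2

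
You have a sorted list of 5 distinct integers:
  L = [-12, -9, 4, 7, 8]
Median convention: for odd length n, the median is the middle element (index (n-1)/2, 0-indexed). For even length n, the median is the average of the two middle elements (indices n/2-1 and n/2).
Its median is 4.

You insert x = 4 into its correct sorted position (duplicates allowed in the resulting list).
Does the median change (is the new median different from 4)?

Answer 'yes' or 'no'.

Old median = 4
Insert x = 4
New median = 4
Changed? no

Answer: no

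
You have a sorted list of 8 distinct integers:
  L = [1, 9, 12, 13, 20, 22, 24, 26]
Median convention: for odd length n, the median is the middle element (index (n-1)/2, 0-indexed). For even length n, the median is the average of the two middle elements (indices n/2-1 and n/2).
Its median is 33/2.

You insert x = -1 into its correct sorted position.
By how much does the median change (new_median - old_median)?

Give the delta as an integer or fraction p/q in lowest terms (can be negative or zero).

Old median = 33/2
After inserting x = -1: new sorted = [-1, 1, 9, 12, 13, 20, 22, 24, 26]
New median = 13
Delta = 13 - 33/2 = -7/2

Answer: -7/2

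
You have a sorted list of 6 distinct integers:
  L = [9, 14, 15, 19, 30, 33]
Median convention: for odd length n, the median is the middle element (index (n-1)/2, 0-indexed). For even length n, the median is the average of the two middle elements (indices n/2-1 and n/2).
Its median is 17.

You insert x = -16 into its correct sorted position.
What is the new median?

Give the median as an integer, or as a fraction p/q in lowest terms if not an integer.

Answer: 15

Derivation:
Old list (sorted, length 6): [9, 14, 15, 19, 30, 33]
Old median = 17
Insert x = -16
Old length even (6). Middle pair: indices 2,3 = 15,19.
New length odd (7). New median = single middle element.
x = -16: 0 elements are < x, 6 elements are > x.
New sorted list: [-16, 9, 14, 15, 19, 30, 33]
New median = 15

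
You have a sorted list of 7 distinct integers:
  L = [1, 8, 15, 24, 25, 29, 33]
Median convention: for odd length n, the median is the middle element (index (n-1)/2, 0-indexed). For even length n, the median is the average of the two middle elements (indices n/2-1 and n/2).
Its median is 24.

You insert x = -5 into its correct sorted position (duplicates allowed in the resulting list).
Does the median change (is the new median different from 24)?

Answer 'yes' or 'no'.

Old median = 24
Insert x = -5
New median = 39/2
Changed? yes

Answer: yes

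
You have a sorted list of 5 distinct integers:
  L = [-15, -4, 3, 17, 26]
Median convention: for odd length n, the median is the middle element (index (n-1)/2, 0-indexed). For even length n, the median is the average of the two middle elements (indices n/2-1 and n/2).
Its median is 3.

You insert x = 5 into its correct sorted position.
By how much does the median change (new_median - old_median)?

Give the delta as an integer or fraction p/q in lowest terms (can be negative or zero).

Answer: 1

Derivation:
Old median = 3
After inserting x = 5: new sorted = [-15, -4, 3, 5, 17, 26]
New median = 4
Delta = 4 - 3 = 1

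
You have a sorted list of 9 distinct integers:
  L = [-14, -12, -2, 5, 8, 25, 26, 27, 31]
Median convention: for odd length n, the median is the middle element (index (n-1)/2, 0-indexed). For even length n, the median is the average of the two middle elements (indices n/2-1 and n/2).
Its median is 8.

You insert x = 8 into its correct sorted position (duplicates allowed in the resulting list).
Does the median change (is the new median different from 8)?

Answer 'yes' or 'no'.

Old median = 8
Insert x = 8
New median = 8
Changed? no

Answer: no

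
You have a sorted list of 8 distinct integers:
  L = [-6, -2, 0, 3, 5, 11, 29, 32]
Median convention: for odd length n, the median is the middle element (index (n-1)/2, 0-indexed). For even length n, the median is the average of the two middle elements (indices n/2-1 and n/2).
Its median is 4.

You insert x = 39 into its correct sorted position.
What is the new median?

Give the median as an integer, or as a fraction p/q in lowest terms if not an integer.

Answer: 5

Derivation:
Old list (sorted, length 8): [-6, -2, 0, 3, 5, 11, 29, 32]
Old median = 4
Insert x = 39
Old length even (8). Middle pair: indices 3,4 = 3,5.
New length odd (9). New median = single middle element.
x = 39: 8 elements are < x, 0 elements are > x.
New sorted list: [-6, -2, 0, 3, 5, 11, 29, 32, 39]
New median = 5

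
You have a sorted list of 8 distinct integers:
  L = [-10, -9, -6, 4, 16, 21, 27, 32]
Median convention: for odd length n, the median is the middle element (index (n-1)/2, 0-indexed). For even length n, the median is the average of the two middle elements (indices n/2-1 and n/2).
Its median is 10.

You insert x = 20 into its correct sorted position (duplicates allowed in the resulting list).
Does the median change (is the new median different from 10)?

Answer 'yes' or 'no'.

Answer: yes

Derivation:
Old median = 10
Insert x = 20
New median = 16
Changed? yes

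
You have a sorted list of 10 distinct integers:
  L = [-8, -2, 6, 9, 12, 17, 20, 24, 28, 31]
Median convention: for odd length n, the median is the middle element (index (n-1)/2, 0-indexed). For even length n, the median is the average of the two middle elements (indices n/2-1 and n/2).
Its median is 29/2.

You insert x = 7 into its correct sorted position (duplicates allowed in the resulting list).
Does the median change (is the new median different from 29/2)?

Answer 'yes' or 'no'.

Old median = 29/2
Insert x = 7
New median = 12
Changed? yes

Answer: yes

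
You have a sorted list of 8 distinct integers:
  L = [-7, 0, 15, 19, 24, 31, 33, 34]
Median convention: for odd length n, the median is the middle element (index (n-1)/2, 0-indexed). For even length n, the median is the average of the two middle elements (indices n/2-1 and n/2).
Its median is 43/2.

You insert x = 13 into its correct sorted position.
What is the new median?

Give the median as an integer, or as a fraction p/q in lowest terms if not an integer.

Old list (sorted, length 8): [-7, 0, 15, 19, 24, 31, 33, 34]
Old median = 43/2
Insert x = 13
Old length even (8). Middle pair: indices 3,4 = 19,24.
New length odd (9). New median = single middle element.
x = 13: 2 elements are < x, 6 elements are > x.
New sorted list: [-7, 0, 13, 15, 19, 24, 31, 33, 34]
New median = 19

Answer: 19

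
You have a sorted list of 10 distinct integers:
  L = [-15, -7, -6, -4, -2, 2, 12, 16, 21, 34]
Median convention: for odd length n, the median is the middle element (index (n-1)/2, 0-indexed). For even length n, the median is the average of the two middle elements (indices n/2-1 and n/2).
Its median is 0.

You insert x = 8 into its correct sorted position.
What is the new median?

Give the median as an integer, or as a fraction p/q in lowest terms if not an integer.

Old list (sorted, length 10): [-15, -7, -6, -4, -2, 2, 12, 16, 21, 34]
Old median = 0
Insert x = 8
Old length even (10). Middle pair: indices 4,5 = -2,2.
New length odd (11). New median = single middle element.
x = 8: 6 elements are < x, 4 elements are > x.
New sorted list: [-15, -7, -6, -4, -2, 2, 8, 12, 16, 21, 34]
New median = 2

Answer: 2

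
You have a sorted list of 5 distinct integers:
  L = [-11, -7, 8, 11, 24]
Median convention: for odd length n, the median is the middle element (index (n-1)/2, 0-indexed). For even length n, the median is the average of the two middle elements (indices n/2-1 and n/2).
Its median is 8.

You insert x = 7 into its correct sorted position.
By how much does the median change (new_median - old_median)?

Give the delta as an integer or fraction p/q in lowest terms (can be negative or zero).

Answer: -1/2

Derivation:
Old median = 8
After inserting x = 7: new sorted = [-11, -7, 7, 8, 11, 24]
New median = 15/2
Delta = 15/2 - 8 = -1/2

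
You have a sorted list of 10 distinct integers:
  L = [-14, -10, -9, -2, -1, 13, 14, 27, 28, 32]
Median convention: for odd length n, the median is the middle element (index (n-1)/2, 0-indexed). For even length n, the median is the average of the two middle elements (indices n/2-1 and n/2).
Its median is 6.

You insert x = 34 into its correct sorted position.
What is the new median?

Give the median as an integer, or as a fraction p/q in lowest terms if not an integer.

Answer: 13

Derivation:
Old list (sorted, length 10): [-14, -10, -9, -2, -1, 13, 14, 27, 28, 32]
Old median = 6
Insert x = 34
Old length even (10). Middle pair: indices 4,5 = -1,13.
New length odd (11). New median = single middle element.
x = 34: 10 elements are < x, 0 elements are > x.
New sorted list: [-14, -10, -9, -2, -1, 13, 14, 27, 28, 32, 34]
New median = 13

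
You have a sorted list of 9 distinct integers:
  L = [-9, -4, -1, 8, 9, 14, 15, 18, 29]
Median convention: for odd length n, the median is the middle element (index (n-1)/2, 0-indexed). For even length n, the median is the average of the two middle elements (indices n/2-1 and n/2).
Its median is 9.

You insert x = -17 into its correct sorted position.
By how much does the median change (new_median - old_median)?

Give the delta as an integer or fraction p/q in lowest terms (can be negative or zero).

Answer: -1/2

Derivation:
Old median = 9
After inserting x = -17: new sorted = [-17, -9, -4, -1, 8, 9, 14, 15, 18, 29]
New median = 17/2
Delta = 17/2 - 9 = -1/2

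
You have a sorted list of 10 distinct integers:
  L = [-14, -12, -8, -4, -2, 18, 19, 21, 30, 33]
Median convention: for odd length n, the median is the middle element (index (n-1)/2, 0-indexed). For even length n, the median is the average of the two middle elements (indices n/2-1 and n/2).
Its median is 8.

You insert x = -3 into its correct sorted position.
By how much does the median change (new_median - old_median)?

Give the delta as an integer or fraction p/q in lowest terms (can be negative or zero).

Old median = 8
After inserting x = -3: new sorted = [-14, -12, -8, -4, -3, -2, 18, 19, 21, 30, 33]
New median = -2
Delta = -2 - 8 = -10

Answer: -10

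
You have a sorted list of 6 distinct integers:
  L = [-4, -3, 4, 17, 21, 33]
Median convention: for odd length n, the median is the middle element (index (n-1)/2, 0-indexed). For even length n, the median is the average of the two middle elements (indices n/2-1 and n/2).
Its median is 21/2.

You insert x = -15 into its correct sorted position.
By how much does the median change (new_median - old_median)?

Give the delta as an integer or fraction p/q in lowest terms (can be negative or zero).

Answer: -13/2

Derivation:
Old median = 21/2
After inserting x = -15: new sorted = [-15, -4, -3, 4, 17, 21, 33]
New median = 4
Delta = 4 - 21/2 = -13/2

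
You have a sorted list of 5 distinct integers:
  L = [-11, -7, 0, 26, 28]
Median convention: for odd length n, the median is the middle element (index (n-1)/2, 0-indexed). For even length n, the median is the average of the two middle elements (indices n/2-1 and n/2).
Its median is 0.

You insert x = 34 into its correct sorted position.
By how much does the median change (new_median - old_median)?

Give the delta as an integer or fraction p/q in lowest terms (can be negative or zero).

Old median = 0
After inserting x = 34: new sorted = [-11, -7, 0, 26, 28, 34]
New median = 13
Delta = 13 - 0 = 13

Answer: 13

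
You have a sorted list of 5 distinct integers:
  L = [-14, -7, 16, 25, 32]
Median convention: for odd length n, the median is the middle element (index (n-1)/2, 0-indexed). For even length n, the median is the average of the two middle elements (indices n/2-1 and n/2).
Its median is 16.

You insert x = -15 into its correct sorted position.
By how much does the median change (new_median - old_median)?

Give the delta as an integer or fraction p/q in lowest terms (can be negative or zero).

Answer: -23/2

Derivation:
Old median = 16
After inserting x = -15: new sorted = [-15, -14, -7, 16, 25, 32]
New median = 9/2
Delta = 9/2 - 16 = -23/2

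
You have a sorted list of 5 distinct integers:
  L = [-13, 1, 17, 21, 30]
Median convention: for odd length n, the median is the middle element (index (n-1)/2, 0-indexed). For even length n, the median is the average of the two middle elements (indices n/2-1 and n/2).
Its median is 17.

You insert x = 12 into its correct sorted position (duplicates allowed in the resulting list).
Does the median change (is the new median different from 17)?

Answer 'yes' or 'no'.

Answer: yes

Derivation:
Old median = 17
Insert x = 12
New median = 29/2
Changed? yes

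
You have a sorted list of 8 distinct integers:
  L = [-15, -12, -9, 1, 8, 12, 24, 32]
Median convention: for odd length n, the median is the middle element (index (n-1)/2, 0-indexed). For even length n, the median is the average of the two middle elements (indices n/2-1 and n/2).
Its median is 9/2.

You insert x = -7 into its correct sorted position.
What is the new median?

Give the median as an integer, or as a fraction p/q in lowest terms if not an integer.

Answer: 1

Derivation:
Old list (sorted, length 8): [-15, -12, -9, 1, 8, 12, 24, 32]
Old median = 9/2
Insert x = -7
Old length even (8). Middle pair: indices 3,4 = 1,8.
New length odd (9). New median = single middle element.
x = -7: 3 elements are < x, 5 elements are > x.
New sorted list: [-15, -12, -9, -7, 1, 8, 12, 24, 32]
New median = 1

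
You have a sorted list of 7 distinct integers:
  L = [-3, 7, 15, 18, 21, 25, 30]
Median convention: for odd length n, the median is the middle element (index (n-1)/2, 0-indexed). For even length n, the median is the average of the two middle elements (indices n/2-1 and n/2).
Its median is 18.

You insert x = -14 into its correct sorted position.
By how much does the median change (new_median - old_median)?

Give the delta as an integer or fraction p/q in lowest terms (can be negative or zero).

Answer: -3/2

Derivation:
Old median = 18
After inserting x = -14: new sorted = [-14, -3, 7, 15, 18, 21, 25, 30]
New median = 33/2
Delta = 33/2 - 18 = -3/2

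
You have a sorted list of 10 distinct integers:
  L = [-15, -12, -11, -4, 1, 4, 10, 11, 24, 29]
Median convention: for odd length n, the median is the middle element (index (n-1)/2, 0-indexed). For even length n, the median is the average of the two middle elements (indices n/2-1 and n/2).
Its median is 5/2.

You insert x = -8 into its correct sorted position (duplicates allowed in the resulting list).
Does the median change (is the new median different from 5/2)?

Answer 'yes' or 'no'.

Old median = 5/2
Insert x = -8
New median = 1
Changed? yes

Answer: yes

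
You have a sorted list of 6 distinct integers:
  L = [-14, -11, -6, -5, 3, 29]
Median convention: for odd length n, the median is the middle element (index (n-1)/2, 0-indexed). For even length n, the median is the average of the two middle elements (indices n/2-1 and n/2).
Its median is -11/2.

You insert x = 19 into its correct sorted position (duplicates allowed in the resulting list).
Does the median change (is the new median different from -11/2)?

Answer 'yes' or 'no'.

Answer: yes

Derivation:
Old median = -11/2
Insert x = 19
New median = -5
Changed? yes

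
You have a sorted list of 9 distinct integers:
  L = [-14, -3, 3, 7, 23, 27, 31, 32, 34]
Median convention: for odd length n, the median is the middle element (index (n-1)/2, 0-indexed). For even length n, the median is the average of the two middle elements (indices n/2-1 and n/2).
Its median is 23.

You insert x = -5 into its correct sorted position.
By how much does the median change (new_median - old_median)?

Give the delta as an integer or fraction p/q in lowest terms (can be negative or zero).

Old median = 23
After inserting x = -5: new sorted = [-14, -5, -3, 3, 7, 23, 27, 31, 32, 34]
New median = 15
Delta = 15 - 23 = -8

Answer: -8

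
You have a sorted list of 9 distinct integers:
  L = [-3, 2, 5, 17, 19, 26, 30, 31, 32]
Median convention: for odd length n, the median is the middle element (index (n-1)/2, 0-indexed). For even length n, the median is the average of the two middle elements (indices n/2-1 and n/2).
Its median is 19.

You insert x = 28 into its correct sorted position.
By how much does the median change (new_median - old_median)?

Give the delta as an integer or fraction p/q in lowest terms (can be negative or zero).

Answer: 7/2

Derivation:
Old median = 19
After inserting x = 28: new sorted = [-3, 2, 5, 17, 19, 26, 28, 30, 31, 32]
New median = 45/2
Delta = 45/2 - 19 = 7/2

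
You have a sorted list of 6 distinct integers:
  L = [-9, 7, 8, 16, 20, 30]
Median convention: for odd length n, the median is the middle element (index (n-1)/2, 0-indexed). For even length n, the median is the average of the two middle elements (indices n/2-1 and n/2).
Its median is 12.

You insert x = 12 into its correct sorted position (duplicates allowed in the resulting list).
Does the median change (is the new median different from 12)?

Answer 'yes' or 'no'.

Old median = 12
Insert x = 12
New median = 12
Changed? no

Answer: no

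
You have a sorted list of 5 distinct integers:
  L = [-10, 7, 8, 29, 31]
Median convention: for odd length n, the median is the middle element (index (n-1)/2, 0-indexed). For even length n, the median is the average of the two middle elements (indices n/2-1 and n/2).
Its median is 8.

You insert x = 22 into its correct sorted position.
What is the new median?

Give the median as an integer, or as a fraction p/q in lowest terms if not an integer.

Answer: 15

Derivation:
Old list (sorted, length 5): [-10, 7, 8, 29, 31]
Old median = 8
Insert x = 22
Old length odd (5). Middle was index 2 = 8.
New length even (6). New median = avg of two middle elements.
x = 22: 3 elements are < x, 2 elements are > x.
New sorted list: [-10, 7, 8, 22, 29, 31]
New median = 15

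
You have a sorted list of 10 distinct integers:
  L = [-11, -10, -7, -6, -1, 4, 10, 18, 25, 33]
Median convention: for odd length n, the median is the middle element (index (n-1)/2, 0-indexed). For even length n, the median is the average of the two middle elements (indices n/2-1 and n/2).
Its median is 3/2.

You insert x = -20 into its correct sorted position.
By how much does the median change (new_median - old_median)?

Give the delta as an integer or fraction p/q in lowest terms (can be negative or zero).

Answer: -5/2

Derivation:
Old median = 3/2
After inserting x = -20: new sorted = [-20, -11, -10, -7, -6, -1, 4, 10, 18, 25, 33]
New median = -1
Delta = -1 - 3/2 = -5/2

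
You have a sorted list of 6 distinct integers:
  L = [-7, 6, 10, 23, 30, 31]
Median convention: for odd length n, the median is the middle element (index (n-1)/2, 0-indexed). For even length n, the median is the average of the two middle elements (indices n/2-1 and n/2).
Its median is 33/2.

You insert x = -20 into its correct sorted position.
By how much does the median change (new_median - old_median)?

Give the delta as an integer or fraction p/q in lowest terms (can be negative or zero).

Answer: -13/2

Derivation:
Old median = 33/2
After inserting x = -20: new sorted = [-20, -7, 6, 10, 23, 30, 31]
New median = 10
Delta = 10 - 33/2 = -13/2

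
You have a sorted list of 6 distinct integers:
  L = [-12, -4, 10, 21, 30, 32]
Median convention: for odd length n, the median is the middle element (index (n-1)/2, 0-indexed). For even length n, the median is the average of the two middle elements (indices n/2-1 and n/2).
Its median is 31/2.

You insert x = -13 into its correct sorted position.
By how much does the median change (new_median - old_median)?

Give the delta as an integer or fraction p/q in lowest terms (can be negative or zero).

Answer: -11/2

Derivation:
Old median = 31/2
After inserting x = -13: new sorted = [-13, -12, -4, 10, 21, 30, 32]
New median = 10
Delta = 10 - 31/2 = -11/2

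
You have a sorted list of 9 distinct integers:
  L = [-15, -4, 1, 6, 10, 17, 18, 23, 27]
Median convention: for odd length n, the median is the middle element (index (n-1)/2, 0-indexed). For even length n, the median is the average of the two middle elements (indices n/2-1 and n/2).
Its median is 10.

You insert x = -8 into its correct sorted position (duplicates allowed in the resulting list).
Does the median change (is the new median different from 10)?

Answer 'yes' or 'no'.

Answer: yes

Derivation:
Old median = 10
Insert x = -8
New median = 8
Changed? yes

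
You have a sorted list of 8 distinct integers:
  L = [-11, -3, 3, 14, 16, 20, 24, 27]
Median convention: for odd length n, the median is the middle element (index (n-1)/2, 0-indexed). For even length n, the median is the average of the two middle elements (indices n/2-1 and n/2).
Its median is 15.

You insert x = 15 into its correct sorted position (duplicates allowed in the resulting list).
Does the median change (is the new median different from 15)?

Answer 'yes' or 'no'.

Answer: no

Derivation:
Old median = 15
Insert x = 15
New median = 15
Changed? no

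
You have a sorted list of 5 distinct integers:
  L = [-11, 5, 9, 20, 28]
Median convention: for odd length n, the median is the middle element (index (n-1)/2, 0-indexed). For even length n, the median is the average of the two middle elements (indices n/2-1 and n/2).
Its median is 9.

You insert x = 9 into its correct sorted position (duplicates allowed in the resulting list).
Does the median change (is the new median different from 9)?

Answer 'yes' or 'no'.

Answer: no

Derivation:
Old median = 9
Insert x = 9
New median = 9
Changed? no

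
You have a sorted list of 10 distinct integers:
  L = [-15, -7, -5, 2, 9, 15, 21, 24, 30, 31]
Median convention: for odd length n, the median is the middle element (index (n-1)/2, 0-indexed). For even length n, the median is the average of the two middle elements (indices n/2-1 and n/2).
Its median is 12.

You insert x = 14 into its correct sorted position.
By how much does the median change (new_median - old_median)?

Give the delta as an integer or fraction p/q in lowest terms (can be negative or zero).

Old median = 12
After inserting x = 14: new sorted = [-15, -7, -5, 2, 9, 14, 15, 21, 24, 30, 31]
New median = 14
Delta = 14 - 12 = 2

Answer: 2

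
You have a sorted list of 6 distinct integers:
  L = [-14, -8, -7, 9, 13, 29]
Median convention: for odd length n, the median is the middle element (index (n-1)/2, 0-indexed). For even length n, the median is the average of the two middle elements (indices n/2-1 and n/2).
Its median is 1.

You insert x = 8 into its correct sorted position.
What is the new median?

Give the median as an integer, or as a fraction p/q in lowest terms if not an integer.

Old list (sorted, length 6): [-14, -8, -7, 9, 13, 29]
Old median = 1
Insert x = 8
Old length even (6). Middle pair: indices 2,3 = -7,9.
New length odd (7). New median = single middle element.
x = 8: 3 elements are < x, 3 elements are > x.
New sorted list: [-14, -8, -7, 8, 9, 13, 29]
New median = 8

Answer: 8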